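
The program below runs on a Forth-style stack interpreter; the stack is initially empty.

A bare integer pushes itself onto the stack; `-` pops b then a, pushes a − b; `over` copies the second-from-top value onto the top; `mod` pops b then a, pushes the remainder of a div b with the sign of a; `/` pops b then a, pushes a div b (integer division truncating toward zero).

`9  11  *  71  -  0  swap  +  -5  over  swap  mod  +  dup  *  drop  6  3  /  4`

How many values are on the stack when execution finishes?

9    : 9
11   : 9 11
*    : 99
71   : 99 71
-    : 28
0    : 28 0
swap : 0 28
+    : 28
-5   : 28 -5
over : 28 -5 28
swap : 28 28 -5
mod  : 28 3
+    : 31
dup  : 31 31
*    : 961
drop : (empty)
6    : 6
3    : 6 3
/    : 2
4    : 2 4

2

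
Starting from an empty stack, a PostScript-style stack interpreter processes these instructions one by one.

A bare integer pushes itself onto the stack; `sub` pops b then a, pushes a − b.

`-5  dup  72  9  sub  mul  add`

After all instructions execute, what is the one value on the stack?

-5  : [-5]
dup : [-5, -5]
72  : [-5, -5, 72]
9   : [-5, -5, 72, 9]
sub : [-5, -5, 63]
mul : [-5, -315]
add : [-320]

-320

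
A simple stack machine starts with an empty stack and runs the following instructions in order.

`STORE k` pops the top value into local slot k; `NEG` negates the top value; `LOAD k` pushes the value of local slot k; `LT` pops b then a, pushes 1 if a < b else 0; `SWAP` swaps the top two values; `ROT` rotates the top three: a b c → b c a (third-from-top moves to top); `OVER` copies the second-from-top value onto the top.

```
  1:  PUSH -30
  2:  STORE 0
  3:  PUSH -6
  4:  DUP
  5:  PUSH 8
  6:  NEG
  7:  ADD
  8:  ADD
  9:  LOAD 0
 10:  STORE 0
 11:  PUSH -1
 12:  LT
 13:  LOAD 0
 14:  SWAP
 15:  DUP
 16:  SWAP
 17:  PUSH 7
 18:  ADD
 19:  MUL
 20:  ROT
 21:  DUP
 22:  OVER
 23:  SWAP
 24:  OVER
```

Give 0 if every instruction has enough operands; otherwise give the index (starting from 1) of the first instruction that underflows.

20

PUSH -30  -30
STORE 0   (empty)
PUSH -6   -6
DUP       -6 -6
PUSH 8    -6 -6 8
NEG       -6 -6 -8
ADD       -6 -14
ADD       -20
LOAD 0    -20 -30
STORE 0   -20
PUSH -1   -20 -1
LT        1
LOAD 0    1 -30
SWAP      -30 1
DUP       -30 1 1
SWAP      -30 1 1
PUSH 7    -30 1 1 7
ADD       -30 1 8
MUL       -30 8
ROT  — needs 3 operands, stack has 2 → underflow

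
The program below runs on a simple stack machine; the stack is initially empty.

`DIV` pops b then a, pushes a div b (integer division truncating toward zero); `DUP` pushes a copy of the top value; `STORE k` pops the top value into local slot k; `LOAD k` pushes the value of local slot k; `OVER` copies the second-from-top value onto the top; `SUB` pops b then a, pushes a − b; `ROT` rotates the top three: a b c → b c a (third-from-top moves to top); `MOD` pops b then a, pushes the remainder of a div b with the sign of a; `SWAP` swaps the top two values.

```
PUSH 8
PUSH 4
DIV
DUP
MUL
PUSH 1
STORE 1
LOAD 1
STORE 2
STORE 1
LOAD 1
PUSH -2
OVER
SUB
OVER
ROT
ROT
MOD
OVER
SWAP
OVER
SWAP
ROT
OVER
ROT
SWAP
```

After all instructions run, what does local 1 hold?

4

PUSH 8  -> [8]
PUSH 4  -> [8, 4]
DIV     -> [2]
DUP     -> [2, 2]
MUL     -> [4]
PUSH 1  -> [4, 1]
STORE 1 -> [4]
LOAD 1  -> [4, 1]
STORE 2 -> [4]
STORE 1 -> []
LOAD 1  -> [4]
PUSH -2 -> [4, -2]
OVER    -> [4, -2, 4]
SUB     -> [4, -6]
OVER    -> [4, -6, 4]
ROT     -> [-6, 4, 4]
ROT     -> [4, 4, -6]
MOD     -> [4, 4]
OVER    -> [4, 4, 4]
SWAP    -> [4, 4, 4]
OVER    -> [4, 4, 4, 4]
SWAP    -> [4, 4, 4, 4]
ROT     -> [4, 4, 4, 4]
OVER    -> [4, 4, 4, 4, 4]
ROT     -> [4, 4, 4, 4, 4]
SWAP    -> [4, 4, 4, 4, 4]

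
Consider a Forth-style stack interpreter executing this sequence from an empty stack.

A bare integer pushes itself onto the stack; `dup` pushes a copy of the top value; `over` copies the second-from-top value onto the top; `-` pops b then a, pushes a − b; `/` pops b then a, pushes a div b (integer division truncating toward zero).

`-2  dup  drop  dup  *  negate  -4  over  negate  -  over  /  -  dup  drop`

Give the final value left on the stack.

-6

-2     : [-2]
dup    : [-2, -2]
drop   : [-2]
dup    : [-2, -2]
*      : [4]
negate : [-4]
-4     : [-4, -4]
over   : [-4, -4, -4]
negate : [-4, -4, 4]
-      : [-4, -8]
over   : [-4, -8, -4]
/      : [-4, 2]
-      : [-6]
dup    : [-6, -6]
drop   : [-6]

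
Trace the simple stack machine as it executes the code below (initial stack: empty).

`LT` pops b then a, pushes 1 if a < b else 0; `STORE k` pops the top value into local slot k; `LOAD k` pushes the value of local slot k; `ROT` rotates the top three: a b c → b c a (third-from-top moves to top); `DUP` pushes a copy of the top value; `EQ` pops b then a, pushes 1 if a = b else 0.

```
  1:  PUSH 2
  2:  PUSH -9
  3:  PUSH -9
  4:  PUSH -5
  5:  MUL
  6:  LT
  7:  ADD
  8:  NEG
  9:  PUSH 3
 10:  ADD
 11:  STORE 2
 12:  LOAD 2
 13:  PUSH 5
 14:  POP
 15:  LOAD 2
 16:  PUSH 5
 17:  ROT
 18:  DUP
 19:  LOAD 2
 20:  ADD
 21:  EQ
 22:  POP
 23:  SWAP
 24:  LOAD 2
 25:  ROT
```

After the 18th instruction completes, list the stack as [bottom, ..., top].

[0, 5, 0, 0]

PUSH 2  : [2]
PUSH -9 : [2, -9]
PUSH -9 : [2, -9, -9]
PUSH -5 : [2, -9, -9, -5]
MUL     : [2, -9, 45]
LT      : [2, 1]
ADD     : [3]
NEG     : [-3]
PUSH 3  : [-3, 3]
ADD     : [0]
STORE 2 : []
LOAD 2  : [0]
PUSH 5  : [0, 5]
POP     : [0]
LOAD 2  : [0, 0]
PUSH 5  : [0, 0, 5]
ROT     : [0, 5, 0]
DUP     : [0, 5, 0, 0]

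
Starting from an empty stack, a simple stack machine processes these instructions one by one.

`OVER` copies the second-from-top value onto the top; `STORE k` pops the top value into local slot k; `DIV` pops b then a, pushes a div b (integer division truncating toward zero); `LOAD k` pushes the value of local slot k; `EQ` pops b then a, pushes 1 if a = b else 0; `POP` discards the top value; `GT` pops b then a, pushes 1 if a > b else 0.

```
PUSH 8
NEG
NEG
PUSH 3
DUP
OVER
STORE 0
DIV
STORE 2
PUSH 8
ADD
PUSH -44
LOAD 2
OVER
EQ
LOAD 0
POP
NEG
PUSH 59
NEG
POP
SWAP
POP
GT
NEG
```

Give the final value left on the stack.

PUSH 8   -> [8]
NEG      -> [-8]
NEG      -> [8]
PUSH 3   -> [8, 3]
DUP      -> [8, 3, 3]
OVER     -> [8, 3, 3, 3]
STORE 0  -> [8, 3, 3]
DIV      -> [8, 1]
STORE 2  -> [8]
PUSH 8   -> [8, 8]
ADD      -> [16]
PUSH -44 -> [16, -44]
LOAD 2   -> [16, -44, 1]
OVER     -> [16, -44, 1, -44]
EQ       -> [16, -44, 0]
LOAD 0   -> [16, -44, 0, 3]
POP      -> [16, -44, 0]
NEG      -> [16, -44, 0]
PUSH 59  -> [16, -44, 0, 59]
NEG      -> [16, -44, 0, -59]
POP      -> [16, -44, 0]
SWAP     -> [16, 0, -44]
POP      -> [16, 0]
GT       -> [1]
NEG      -> [-1]

-1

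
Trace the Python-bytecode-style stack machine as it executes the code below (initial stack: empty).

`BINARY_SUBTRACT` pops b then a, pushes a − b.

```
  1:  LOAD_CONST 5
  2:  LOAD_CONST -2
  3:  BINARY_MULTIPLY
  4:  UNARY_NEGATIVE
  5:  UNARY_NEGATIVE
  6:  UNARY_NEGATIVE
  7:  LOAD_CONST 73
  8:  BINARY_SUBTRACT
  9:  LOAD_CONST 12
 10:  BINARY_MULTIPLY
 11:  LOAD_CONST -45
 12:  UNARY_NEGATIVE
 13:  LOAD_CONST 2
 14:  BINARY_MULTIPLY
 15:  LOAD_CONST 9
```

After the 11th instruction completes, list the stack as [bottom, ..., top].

[-756, -45]

LOAD_CONST 5    -> [5]
LOAD_CONST -2   -> [5, -2]
BINARY_MULTIPLY -> [-10]
UNARY_NEGATIVE  -> [10]
UNARY_NEGATIVE  -> [-10]
UNARY_NEGATIVE  -> [10]
LOAD_CONST 73   -> [10, 73]
BINARY_SUBTRACT -> [-63]
LOAD_CONST 12   -> [-63, 12]
BINARY_MULTIPLY -> [-756]
LOAD_CONST -45  -> [-756, -45]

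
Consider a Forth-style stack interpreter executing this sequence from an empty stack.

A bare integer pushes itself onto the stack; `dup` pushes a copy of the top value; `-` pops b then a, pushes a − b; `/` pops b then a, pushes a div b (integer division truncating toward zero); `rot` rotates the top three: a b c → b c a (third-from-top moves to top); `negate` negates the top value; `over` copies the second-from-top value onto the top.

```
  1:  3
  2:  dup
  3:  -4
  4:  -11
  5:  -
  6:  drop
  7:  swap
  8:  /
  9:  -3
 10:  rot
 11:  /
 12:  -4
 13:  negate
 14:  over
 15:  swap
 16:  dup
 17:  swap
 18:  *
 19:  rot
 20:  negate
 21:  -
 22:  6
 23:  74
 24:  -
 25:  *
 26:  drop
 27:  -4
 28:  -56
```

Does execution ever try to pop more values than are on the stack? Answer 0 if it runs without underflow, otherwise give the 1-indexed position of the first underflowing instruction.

10

3    : 3
dup  : 3 3
-4   : 3 3 -4
-11  : 3 3 -4 -11
-    : 3 3 7
drop : 3 3
swap : 3 3
/    : 1
-3   : 1 -3
rot  — needs 3 operands, stack has 2 → underflow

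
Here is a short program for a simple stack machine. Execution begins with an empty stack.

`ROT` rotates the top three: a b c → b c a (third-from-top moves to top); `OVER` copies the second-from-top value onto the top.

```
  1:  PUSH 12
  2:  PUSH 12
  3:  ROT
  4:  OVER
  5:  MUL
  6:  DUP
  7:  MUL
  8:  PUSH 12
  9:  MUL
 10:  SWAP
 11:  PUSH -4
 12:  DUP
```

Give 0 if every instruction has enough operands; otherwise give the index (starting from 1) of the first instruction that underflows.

PUSH 12  12
PUSH 12  12 12
ROT  — needs 3 operands, stack has 2 → underflow

3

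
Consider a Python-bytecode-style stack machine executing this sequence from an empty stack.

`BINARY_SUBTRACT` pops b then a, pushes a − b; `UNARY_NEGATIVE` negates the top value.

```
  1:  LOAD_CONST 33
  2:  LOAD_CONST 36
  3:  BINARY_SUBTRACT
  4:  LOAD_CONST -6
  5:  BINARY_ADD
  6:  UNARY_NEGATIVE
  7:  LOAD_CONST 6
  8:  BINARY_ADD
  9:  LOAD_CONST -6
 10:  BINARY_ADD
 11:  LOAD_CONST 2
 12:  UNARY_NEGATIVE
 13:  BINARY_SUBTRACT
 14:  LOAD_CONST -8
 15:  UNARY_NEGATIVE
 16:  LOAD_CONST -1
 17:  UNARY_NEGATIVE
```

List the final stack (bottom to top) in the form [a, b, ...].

[11, 8, 1]

LOAD_CONST 33   -> 33
LOAD_CONST 36   -> 33 36
BINARY_SUBTRACT -> -3
LOAD_CONST -6   -> -3 -6
BINARY_ADD      -> -9
UNARY_NEGATIVE  -> 9
LOAD_CONST 6    -> 9 6
BINARY_ADD      -> 15
LOAD_CONST -6   -> 15 -6
BINARY_ADD      -> 9
LOAD_CONST 2    -> 9 2
UNARY_NEGATIVE  -> 9 -2
BINARY_SUBTRACT -> 11
LOAD_CONST -8   -> 11 -8
UNARY_NEGATIVE  -> 11 8
LOAD_CONST -1   -> 11 8 -1
UNARY_NEGATIVE  -> 11 8 1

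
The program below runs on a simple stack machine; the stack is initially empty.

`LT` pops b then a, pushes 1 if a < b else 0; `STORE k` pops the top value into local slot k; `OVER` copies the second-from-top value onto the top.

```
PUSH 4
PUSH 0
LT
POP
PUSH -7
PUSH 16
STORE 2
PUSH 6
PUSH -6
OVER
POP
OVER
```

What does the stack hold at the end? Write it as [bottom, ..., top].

[-7, 6, -6, 6]

PUSH 4  : [4]
PUSH 0  : [4, 0]
LT      : [0]
POP     : []
PUSH -7 : [-7]
PUSH 16 : [-7, 16]
STORE 2 : [-7]
PUSH 6  : [-7, 6]
PUSH -6 : [-7, 6, -6]
OVER    : [-7, 6, -6, 6]
POP     : [-7, 6, -6]
OVER    : [-7, 6, -6, 6]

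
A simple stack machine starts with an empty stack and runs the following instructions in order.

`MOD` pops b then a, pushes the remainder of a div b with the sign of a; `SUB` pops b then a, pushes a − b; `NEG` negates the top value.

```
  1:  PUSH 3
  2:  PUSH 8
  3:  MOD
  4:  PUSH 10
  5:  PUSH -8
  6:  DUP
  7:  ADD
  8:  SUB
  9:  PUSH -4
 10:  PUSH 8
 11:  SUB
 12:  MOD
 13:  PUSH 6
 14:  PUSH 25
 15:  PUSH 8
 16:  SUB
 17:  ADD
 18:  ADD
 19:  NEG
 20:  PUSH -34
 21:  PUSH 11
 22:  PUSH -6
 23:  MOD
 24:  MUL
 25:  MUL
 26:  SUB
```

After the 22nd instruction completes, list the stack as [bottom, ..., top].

[3, -25, -34, 11, -6]

PUSH 3   → [3]
PUSH 8   → [3, 8]
MOD      → [3]
PUSH 10  → [3, 10]
PUSH -8  → [3, 10, -8]
DUP      → [3, 10, -8, -8]
ADD      → [3, 10, -16]
SUB      → [3, 26]
PUSH -4  → [3, 26, -4]
PUSH 8   → [3, 26, -4, 8]
SUB      → [3, 26, -12]
MOD      → [3, 2]
PUSH 6   → [3, 2, 6]
PUSH 25  → [3, 2, 6, 25]
PUSH 8   → [3, 2, 6, 25, 8]
SUB      → [3, 2, 6, 17]
ADD      → [3, 2, 23]
ADD      → [3, 25]
NEG      → [3, -25]
PUSH -34 → [3, -25, -34]
PUSH 11  → [3, -25, -34, 11]
PUSH -6  → [3, -25, -34, 11, -6]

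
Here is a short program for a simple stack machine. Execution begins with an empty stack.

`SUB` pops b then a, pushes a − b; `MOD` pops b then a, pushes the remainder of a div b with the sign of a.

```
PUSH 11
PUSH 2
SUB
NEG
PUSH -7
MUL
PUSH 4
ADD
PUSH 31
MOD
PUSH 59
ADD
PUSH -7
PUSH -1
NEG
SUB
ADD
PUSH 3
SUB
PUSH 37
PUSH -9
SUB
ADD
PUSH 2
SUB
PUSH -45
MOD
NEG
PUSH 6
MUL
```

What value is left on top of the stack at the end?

PUSH 11  → [11]
PUSH 2   → [11, 2]
SUB      → [9]
NEG      → [-9]
PUSH -7  → [-9, -7]
MUL      → [63]
PUSH 4   → [63, 4]
ADD      → [67]
PUSH 31  → [67, 31]
MOD      → [5]
PUSH 59  → [5, 59]
ADD      → [64]
PUSH -7  → [64, -7]
PUSH -1  → [64, -7, -1]
NEG      → [64, -7, 1]
SUB      → [64, -8]
ADD      → [56]
PUSH 3   → [56, 3]
SUB      → [53]
PUSH 37  → [53, 37]
PUSH -9  → [53, 37, -9]
SUB      → [53, 46]
ADD      → [99]
PUSH 2   → [99, 2]
SUB      → [97]
PUSH -45 → [97, -45]
MOD      → [7]
NEG      → [-7]
PUSH 6   → [-7, 6]
MUL      → [-42]

-42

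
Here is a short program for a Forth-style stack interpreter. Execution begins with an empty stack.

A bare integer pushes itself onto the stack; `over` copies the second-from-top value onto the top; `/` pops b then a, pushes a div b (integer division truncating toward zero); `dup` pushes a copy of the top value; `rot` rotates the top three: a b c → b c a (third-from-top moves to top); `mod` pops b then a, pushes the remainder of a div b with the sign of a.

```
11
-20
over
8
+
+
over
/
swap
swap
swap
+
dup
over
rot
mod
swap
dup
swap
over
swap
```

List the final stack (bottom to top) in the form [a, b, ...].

[0, 11, 11, 11]

11   : 11
-20  : 11 -20
over : 11 -20 11
8    : 11 -20 11 8
+    : 11 -20 19
+    : 11 -1
over : 11 -1 11
/    : 11 0
swap : 0 11
swap : 11 0
swap : 0 11
+    : 11
dup  : 11 11
over : 11 11 11
rot  : 11 11 11
mod  : 11 0
swap : 0 11
dup  : 0 11 11
swap : 0 11 11
over : 0 11 11 11
swap : 0 11 11 11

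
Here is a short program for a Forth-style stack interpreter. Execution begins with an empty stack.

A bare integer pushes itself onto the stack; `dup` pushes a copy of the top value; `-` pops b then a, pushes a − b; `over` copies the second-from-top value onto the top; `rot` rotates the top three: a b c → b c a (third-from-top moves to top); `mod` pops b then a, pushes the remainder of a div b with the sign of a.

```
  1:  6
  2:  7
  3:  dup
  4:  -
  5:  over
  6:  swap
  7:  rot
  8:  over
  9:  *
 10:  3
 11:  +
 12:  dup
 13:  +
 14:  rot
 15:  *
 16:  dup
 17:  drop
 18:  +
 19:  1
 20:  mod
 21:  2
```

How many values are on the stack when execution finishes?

2

6    : 6
7    : 6 7
dup  : 6 7 7
-    : 6 0
over : 6 0 6
swap : 6 6 0
rot  : 6 0 6
over : 6 0 6 0
*    : 6 0 0
3    : 6 0 0 3
+    : 6 0 3
dup  : 6 0 3 3
+    : 6 0 6
rot  : 0 6 6
*    : 0 36
dup  : 0 36 36
drop : 0 36
+    : 36
1    : 36 1
mod  : 0
2    : 0 2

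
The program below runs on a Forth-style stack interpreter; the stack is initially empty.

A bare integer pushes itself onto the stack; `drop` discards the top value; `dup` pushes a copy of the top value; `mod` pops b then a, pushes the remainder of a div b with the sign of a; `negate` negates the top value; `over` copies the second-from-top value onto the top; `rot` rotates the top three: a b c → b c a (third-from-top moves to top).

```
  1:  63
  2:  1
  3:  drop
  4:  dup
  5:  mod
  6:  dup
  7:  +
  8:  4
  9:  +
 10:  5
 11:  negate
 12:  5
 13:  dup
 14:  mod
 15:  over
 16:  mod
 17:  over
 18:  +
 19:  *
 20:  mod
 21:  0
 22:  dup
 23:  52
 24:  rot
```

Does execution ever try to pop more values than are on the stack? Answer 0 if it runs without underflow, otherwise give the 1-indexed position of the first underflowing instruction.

63      63
1       63 1
drop    63
dup     63 63
mod     0
dup     0 0
+       0
4       0 4
+       4
5       4 5
negate  4 -5
5       4 -5 5
dup     4 -5 5 5
mod     4 -5 0
over    4 -5 0 -5
mod     4 -5 0
over    4 -5 0 -5
+       4 -5 -5
*       4 25
mod     4
0       4 0
dup     4 0 0
52      4 0 0 52
rot     4 0 52 0

0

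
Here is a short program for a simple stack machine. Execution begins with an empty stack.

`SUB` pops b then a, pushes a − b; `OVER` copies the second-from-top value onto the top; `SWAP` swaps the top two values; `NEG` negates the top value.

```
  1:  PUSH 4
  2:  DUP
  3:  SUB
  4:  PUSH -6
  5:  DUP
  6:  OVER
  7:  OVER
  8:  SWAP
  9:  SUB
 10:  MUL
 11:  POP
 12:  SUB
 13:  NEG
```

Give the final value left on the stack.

-6

PUSH 4  -> 4
DUP     -> 4 4
SUB     -> 0
PUSH -6 -> 0 -6
DUP     -> 0 -6 -6
OVER    -> 0 -6 -6 -6
OVER    -> 0 -6 -6 -6 -6
SWAP    -> 0 -6 -6 -6 -6
SUB     -> 0 -6 -6 0
MUL     -> 0 -6 0
POP     -> 0 -6
SUB     -> 6
NEG     -> -6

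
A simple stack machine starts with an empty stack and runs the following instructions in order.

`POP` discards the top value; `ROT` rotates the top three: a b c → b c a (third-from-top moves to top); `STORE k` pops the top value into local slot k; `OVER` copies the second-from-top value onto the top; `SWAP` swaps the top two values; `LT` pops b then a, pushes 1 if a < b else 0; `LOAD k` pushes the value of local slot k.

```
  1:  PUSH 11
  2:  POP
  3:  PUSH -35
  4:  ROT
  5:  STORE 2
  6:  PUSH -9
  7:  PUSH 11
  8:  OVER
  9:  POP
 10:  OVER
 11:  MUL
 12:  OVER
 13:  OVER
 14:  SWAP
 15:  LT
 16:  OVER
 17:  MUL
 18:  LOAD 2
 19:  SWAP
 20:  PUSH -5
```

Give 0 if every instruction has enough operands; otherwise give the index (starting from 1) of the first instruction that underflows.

4

PUSH 11  → 11
POP      → (empty)
PUSH -35 → -35
ROT  — needs 3 operands, stack has 1 → underflow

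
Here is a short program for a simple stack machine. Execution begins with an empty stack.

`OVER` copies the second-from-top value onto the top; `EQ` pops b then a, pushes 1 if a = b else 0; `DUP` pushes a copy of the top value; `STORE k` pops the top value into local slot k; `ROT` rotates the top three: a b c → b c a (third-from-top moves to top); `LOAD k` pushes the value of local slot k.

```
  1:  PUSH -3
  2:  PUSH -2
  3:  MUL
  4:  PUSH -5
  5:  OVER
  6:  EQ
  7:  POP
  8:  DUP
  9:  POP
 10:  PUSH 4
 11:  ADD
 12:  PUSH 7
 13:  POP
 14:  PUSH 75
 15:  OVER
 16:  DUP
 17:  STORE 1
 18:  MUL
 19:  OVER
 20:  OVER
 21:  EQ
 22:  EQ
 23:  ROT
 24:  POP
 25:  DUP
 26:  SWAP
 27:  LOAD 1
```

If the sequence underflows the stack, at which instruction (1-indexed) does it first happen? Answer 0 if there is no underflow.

23

PUSH -3 → -3
PUSH -2 → -3 -2
MUL     → 6
PUSH -5 → 6 -5
OVER    → 6 -5 6
EQ      → 6 0
POP     → 6
DUP     → 6 6
POP     → 6
PUSH 4  → 6 4
ADD     → 10
PUSH 7  → 10 7
POP     → 10
PUSH 75 → 10 75
OVER    → 10 75 10
DUP     → 10 75 10 10
STORE 1 → 10 75 10
MUL     → 10 750
OVER    → 10 750 10
OVER    → 10 750 10 750
EQ      → 10 750 0
EQ      → 10 0
ROT  — needs 3 operands, stack has 2 → underflow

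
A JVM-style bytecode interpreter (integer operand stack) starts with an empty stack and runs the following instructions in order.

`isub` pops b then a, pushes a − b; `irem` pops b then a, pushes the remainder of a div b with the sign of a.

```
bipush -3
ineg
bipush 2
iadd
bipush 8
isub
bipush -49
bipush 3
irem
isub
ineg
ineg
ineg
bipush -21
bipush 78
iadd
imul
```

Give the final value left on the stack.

114

bipush -3  → -3
ineg       → 3
bipush 2   → 3 2
iadd       → 5
bipush 8   → 5 8
isub       → -3
bipush -49 → -3 -49
bipush 3   → -3 -49 3
irem       → -3 -1
isub       → -2
ineg       → 2
ineg       → -2
ineg       → 2
bipush -21 → 2 -21
bipush 78  → 2 -21 78
iadd       → 2 57
imul       → 114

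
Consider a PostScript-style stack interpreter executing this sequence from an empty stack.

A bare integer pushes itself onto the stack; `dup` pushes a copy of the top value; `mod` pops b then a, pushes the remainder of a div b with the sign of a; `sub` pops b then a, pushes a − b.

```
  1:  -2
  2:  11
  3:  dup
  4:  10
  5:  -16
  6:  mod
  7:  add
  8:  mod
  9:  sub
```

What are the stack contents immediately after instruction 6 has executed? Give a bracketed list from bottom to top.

[-2, 11, 11, 10]

-2  -> -2
11  -> -2 11
dup -> -2 11 11
10  -> -2 11 11 10
-16 -> -2 11 11 10 -16
mod -> -2 11 11 10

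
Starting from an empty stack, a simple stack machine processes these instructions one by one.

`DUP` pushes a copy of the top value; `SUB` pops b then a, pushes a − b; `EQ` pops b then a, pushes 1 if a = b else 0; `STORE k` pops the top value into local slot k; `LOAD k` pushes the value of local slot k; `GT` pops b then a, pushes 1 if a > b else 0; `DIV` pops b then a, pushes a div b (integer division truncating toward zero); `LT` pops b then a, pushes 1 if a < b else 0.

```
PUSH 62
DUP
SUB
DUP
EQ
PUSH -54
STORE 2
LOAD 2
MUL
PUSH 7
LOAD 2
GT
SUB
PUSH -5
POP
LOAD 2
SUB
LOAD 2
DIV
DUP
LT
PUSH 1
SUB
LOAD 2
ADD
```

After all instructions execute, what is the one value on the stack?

-55

PUSH 62  → 62
DUP      → 62 62
SUB      → 0
DUP      → 0 0
EQ       → 1
PUSH -54 → 1 -54
STORE 2  → 1
LOAD 2   → 1 -54
MUL      → -54
PUSH 7   → -54 7
LOAD 2   → -54 7 -54
GT       → -54 1
SUB      → -55
PUSH -5  → -55 -5
POP      → -55
LOAD 2   → -55 -54
SUB      → -1
LOAD 2   → -1 -54
DIV      → 0
DUP      → 0 0
LT       → 0
PUSH 1   → 0 1
SUB      → -1
LOAD 2   → -1 -54
ADD      → -55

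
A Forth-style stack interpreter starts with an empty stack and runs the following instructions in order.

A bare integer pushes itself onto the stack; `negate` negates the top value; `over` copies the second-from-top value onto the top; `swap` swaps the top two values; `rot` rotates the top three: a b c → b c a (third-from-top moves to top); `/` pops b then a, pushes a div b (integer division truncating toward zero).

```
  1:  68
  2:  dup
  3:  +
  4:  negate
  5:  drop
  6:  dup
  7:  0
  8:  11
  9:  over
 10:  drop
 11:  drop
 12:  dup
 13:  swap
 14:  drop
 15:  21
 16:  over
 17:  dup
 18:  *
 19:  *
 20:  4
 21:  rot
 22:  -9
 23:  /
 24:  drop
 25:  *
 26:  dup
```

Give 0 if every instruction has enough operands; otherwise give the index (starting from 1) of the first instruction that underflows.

6

68     -> 68
dup    -> 68 68
+      -> 136
negate -> -136
drop   -> (empty)
dup  — needs 1 operand, stack has 0 → underflow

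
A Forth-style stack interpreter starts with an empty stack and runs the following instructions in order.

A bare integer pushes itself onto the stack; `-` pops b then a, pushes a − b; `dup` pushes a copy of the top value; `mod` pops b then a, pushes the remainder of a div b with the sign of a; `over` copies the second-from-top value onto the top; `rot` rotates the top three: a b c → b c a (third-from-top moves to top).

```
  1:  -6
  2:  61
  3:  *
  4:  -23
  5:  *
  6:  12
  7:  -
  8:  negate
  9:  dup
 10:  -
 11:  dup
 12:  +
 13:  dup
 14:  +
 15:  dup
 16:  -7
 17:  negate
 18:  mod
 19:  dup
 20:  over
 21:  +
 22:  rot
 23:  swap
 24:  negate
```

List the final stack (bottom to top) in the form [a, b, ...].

-6      -6
61      -6 61
*       -366
-23     -366 -23
*       8418
12      8418 12
-       8406
negate  -8406
dup     -8406 -8406
-       0
dup     0 0
+       0
dup     0 0
+       0
dup     0 0
-7      0 0 -7
negate  0 0 7
mod     0 0
dup     0 0 0
over    0 0 0 0
+       0 0 0
rot     0 0 0
swap    0 0 0
negate  0 0 0

[0, 0, 0]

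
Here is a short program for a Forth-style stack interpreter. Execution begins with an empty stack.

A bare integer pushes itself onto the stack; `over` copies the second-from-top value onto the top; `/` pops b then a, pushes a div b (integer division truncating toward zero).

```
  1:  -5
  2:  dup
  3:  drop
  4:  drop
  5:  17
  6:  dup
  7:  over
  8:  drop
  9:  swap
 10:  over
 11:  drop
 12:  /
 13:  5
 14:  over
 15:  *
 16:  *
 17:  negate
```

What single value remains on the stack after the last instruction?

-5

-5     -> [-5]
dup    -> [-5, -5]
drop   -> [-5]
drop   -> []
17     -> [17]
dup    -> [17, 17]
over   -> [17, 17, 17]
drop   -> [17, 17]
swap   -> [17, 17]
over   -> [17, 17, 17]
drop   -> [17, 17]
/      -> [1]
5      -> [1, 5]
over   -> [1, 5, 1]
*      -> [1, 5]
*      -> [5]
negate -> [-5]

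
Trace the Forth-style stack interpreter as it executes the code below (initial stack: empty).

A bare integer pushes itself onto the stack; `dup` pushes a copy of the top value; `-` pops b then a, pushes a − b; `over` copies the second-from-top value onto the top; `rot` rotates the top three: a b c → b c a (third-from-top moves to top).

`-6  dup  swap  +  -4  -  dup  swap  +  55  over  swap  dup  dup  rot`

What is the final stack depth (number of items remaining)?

5

-6   : [-6]
dup  : [-6, -6]
swap : [-6, -6]
+    : [-12]
-4   : [-12, -4]
-    : [-8]
dup  : [-8, -8]
swap : [-8, -8]
+    : [-16]
55   : [-16, 55]
over : [-16, 55, -16]
swap : [-16, -16, 55]
dup  : [-16, -16, 55, 55]
dup  : [-16, -16, 55, 55, 55]
rot  : [-16, -16, 55, 55, 55]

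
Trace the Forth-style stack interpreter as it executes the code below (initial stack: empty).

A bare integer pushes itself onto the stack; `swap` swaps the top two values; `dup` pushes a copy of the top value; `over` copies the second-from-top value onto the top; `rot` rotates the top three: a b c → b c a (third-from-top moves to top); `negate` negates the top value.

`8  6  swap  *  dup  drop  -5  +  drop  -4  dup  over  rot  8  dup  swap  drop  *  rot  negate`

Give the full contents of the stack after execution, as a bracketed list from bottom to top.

8      → 8
6      → 8 6
swap   → 6 8
*      → 48
dup    → 48 48
drop   → 48
-5     → 48 -5
+      → 43
drop   → (empty)
-4     → -4
dup    → -4 -4
over   → -4 -4 -4
rot    → -4 -4 -4
8      → -4 -4 -4 8
dup    → -4 -4 -4 8 8
swap   → -4 -4 -4 8 8
drop   → -4 -4 -4 8
*      → -4 -4 -32
rot    → -4 -32 -4
negate → -4 -32 4

[-4, -32, 4]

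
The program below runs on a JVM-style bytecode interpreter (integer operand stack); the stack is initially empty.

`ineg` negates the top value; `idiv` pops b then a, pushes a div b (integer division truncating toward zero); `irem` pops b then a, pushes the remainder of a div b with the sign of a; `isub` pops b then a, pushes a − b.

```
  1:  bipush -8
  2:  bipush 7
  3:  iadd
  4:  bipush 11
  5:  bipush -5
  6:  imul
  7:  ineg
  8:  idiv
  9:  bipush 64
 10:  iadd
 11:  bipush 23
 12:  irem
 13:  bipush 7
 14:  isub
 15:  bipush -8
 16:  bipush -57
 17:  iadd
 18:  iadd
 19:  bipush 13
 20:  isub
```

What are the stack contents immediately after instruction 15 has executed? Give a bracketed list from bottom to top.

[11, -8]

bipush -8 : [-8]
bipush 7  : [-8, 7]
iadd      : [-1]
bipush 11 : [-1, 11]
bipush -5 : [-1, 11, -5]
imul      : [-1, -55]
ineg      : [-1, 55]
idiv      : [0]
bipush 64 : [0, 64]
iadd      : [64]
bipush 23 : [64, 23]
irem      : [18]
bipush 7  : [18, 7]
isub      : [11]
bipush -8 : [11, -8]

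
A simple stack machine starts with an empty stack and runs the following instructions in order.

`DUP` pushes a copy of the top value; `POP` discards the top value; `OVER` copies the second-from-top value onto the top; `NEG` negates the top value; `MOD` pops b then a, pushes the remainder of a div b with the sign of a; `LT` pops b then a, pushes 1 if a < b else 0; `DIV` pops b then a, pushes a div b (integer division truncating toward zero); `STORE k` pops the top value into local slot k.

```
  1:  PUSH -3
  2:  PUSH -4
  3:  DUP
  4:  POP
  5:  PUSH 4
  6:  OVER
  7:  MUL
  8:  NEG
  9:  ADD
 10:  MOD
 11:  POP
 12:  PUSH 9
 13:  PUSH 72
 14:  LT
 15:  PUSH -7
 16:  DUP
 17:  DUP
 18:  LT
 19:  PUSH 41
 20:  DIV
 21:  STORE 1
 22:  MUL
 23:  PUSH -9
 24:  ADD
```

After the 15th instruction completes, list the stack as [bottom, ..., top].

PUSH -3 -> [-3]
PUSH -4 -> [-3, -4]
DUP     -> [-3, -4, -4]
POP     -> [-3, -4]
PUSH 4  -> [-3, -4, 4]
OVER    -> [-3, -4, 4, -4]
MUL     -> [-3, -4, -16]
NEG     -> [-3, -4, 16]
ADD     -> [-3, 12]
MOD     -> [-3]
POP     -> []
PUSH 9  -> [9]
PUSH 72 -> [9, 72]
LT      -> [1]
PUSH -7 -> [1, -7]

[1, -7]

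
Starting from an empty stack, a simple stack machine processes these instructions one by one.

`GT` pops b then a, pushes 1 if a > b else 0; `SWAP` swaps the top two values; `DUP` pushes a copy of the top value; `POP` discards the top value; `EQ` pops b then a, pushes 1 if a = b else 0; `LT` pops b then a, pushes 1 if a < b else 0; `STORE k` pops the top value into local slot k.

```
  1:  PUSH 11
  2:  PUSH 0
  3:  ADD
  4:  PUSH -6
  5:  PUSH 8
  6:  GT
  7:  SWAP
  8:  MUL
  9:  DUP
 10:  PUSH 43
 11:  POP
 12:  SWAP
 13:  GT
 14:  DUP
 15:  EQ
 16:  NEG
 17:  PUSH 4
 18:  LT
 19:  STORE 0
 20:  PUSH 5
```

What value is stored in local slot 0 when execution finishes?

1

PUSH 11 → [11]
PUSH 0  → [11, 0]
ADD     → [11]
PUSH -6 → [11, -6]
PUSH 8  → [11, -6, 8]
GT      → [11, 0]
SWAP    → [0, 11]
MUL     → [0]
DUP     → [0, 0]
PUSH 43 → [0, 0, 43]
POP     → [0, 0]
SWAP    → [0, 0]
GT      → [0]
DUP     → [0, 0]
EQ      → [1]
NEG     → [-1]
PUSH 4  → [-1, 4]
LT      → [1]
STORE 0 → []
PUSH 5  → [5]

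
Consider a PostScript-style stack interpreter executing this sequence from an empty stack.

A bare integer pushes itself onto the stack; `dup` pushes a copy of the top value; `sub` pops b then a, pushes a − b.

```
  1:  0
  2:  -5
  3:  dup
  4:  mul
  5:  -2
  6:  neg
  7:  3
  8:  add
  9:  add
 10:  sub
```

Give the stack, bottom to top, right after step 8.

0   → [0]
-5  → [0, -5]
dup → [0, -5, -5]
mul → [0, 25]
-2  → [0, 25, -2]
neg → [0, 25, 2]
3   → [0, 25, 2, 3]
add → [0, 25, 5]

[0, 25, 5]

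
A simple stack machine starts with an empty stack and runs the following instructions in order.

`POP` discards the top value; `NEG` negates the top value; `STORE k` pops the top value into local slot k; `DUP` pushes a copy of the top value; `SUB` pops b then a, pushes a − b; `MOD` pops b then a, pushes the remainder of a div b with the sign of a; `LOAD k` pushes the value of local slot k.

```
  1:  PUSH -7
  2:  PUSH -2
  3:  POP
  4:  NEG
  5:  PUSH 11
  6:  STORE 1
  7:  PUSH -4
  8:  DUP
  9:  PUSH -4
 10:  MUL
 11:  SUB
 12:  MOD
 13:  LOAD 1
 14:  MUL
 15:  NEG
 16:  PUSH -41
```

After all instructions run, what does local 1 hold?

11

PUSH -7   -7
PUSH -2   -7 -2
POP       -7
NEG       7
PUSH 11   7 11
STORE 1   7
PUSH -4   7 -4
DUP       7 -4 -4
PUSH -4   7 -4 -4 -4
MUL       7 -4 16
SUB       7 -20
MOD       7
LOAD 1    7 11
MUL       77
NEG       -77
PUSH -41  -77 -41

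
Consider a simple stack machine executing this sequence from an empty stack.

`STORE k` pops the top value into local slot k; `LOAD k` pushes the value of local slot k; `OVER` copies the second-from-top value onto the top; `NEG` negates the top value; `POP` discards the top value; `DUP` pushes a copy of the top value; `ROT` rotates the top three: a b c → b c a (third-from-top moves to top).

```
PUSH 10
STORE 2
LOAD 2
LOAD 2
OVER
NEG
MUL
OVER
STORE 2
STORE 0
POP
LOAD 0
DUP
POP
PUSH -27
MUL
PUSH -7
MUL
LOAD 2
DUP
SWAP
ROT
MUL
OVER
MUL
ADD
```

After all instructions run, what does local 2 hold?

10

PUSH 10  -> 10
STORE 2  -> (empty)
LOAD 2   -> 10
LOAD 2   -> 10 10
OVER     -> 10 10 10
NEG      -> 10 10 -10
MUL      -> 10 -100
OVER     -> 10 -100 10
STORE 2  -> 10 -100
STORE 0  -> 10
POP      -> (empty)
LOAD 0   -> -100
DUP      -> -100 -100
POP      -> -100
PUSH -27 -> -100 -27
MUL      -> 2700
PUSH -7  -> 2700 -7
MUL      -> -18900
LOAD 2   -> -18900 10
DUP      -> -18900 10 10
SWAP     -> -18900 10 10
ROT      -> 10 10 -18900
MUL      -> 10 -189000
OVER     -> 10 -189000 10
MUL      -> 10 -1890000
ADD      -> -1889990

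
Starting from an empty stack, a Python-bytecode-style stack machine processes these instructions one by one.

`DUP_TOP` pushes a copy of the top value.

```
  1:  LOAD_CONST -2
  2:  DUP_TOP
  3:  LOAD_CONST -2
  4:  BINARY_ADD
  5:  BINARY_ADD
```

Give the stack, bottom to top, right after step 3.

LOAD_CONST -2 : [-2]
DUP_TOP       : [-2, -2]
LOAD_CONST -2 : [-2, -2, -2]

[-2, -2, -2]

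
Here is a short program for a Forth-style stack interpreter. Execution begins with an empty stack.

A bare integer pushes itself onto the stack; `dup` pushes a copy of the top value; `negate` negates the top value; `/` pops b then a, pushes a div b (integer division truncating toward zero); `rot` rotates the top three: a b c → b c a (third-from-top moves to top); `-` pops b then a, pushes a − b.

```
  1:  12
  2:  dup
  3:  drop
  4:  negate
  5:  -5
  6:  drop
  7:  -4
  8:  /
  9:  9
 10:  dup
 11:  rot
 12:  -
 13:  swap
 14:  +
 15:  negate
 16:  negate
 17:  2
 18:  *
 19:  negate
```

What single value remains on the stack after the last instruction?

-30

12      [12]
dup     [12, 12]
drop    [12]
negate  [-12]
-5      [-12, -5]
drop    [-12]
-4      [-12, -4]
/       [3]
9       [3, 9]
dup     [3, 9, 9]
rot     [9, 9, 3]
-       [9, 6]
swap    [6, 9]
+       [15]
negate  [-15]
negate  [15]
2       [15, 2]
*       [30]
negate  [-30]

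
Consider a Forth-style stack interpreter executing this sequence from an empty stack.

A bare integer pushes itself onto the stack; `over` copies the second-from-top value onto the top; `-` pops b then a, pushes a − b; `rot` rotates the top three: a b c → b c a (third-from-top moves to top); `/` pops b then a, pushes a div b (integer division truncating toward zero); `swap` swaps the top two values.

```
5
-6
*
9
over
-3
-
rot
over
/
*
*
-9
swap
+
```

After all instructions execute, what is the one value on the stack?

5     5
-6    5 -6
*     -30
9     -30 9
over  -30 9 -30
-3    -30 9 -30 -3
-     -30 9 -27
rot   9 -27 -30
over  9 -27 -30 -27
/     9 -27 1
*     9 -27
*     -243
-9    -243 -9
swap  -9 -243
+     -252

-252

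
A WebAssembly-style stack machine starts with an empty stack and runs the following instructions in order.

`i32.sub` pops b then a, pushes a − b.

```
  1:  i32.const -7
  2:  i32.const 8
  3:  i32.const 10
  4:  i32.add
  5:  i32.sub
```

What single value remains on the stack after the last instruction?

i32.const -7 -> [-7]
i32.const 8  -> [-7, 8]
i32.const 10 -> [-7, 8, 10]
i32.add      -> [-7, 18]
i32.sub      -> [-25]

-25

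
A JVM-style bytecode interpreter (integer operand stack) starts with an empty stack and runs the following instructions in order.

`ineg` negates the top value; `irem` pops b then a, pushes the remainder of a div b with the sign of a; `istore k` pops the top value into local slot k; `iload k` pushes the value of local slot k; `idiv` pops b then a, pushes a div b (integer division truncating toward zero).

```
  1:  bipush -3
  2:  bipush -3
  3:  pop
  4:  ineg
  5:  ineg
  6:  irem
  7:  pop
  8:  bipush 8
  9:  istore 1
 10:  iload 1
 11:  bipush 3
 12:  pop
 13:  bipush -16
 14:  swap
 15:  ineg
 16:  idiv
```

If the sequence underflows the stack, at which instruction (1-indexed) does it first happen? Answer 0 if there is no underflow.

bipush -3  [-3]
bipush -3  [-3, -3]
pop        [-3]
ineg       [3]
ineg       [-3]
irem  — needs 2 operands, stack has 1 → underflow

6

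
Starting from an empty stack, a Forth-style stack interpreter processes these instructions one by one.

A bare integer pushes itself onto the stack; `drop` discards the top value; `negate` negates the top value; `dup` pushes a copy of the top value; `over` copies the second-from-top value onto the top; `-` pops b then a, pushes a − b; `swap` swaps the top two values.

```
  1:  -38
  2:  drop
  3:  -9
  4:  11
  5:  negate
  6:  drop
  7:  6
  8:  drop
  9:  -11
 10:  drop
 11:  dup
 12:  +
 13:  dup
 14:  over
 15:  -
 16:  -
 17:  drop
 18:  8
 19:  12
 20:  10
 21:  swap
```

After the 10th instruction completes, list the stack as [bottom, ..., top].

-38     -38
drop    (empty)
-9      -9
11      -9 11
negate  -9 -11
drop    -9
6       -9 6
drop    -9
-11     -9 -11
drop    -9

[-9]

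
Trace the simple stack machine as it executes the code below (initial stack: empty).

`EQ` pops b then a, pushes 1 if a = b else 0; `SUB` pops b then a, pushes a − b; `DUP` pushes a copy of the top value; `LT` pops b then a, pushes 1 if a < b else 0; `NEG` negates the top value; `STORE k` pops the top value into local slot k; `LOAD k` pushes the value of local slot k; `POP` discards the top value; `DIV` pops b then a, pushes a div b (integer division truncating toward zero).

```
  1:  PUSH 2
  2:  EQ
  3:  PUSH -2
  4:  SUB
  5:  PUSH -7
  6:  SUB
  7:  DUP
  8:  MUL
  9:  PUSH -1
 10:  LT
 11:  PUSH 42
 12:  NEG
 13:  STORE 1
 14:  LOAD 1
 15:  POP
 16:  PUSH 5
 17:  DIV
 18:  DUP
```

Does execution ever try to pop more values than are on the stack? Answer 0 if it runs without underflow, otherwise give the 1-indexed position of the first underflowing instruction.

2

PUSH 2 -> [2]
EQ  — needs 2 operands, stack has 1 → underflow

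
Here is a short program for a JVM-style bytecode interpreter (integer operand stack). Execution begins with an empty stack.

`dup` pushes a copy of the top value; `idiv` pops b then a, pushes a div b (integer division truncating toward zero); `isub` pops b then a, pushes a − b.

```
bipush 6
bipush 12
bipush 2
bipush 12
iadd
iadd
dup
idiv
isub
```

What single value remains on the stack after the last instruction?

5

bipush 6  : 6
bipush 12 : 6 12
bipush 2  : 6 12 2
bipush 12 : 6 12 2 12
iadd      : 6 12 14
iadd      : 6 26
dup       : 6 26 26
idiv      : 6 1
isub      : 5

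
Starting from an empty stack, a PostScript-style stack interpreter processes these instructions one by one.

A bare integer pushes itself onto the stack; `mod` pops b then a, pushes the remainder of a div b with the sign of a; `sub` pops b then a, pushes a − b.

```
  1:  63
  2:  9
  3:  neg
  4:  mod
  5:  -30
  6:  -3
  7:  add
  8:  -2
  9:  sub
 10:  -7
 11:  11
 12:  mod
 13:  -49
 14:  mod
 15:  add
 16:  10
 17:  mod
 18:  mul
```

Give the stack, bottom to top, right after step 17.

[0, -8]

63   63
9    63 9
neg  63 -9
mod  0
-30  0 -30
-3   0 -30 -3
add  0 -33
-2   0 -33 -2
sub  0 -31
-7   0 -31 -7
11   0 -31 -7 11
mod  0 -31 -7
-49  0 -31 -7 -49
mod  0 -31 -7
add  0 -38
10   0 -38 10
mod  0 -8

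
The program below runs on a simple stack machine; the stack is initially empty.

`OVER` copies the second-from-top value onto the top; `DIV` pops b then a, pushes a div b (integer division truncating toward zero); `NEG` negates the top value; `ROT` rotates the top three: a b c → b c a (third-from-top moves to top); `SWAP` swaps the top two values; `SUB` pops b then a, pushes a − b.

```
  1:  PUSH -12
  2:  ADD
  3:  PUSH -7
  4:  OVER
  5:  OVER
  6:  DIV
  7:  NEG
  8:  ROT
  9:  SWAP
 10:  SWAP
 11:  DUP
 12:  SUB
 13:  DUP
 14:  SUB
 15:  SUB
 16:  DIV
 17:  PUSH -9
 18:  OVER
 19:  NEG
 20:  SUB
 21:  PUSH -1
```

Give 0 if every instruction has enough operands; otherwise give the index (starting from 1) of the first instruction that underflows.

2

PUSH -12 : -12
ADD  — needs 2 operands, stack has 1 → underflow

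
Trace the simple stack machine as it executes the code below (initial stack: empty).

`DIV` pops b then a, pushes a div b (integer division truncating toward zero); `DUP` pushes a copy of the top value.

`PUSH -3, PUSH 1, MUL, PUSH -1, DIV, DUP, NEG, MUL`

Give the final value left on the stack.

-9

PUSH -3 : -3
PUSH 1  : -3 1
MUL     : -3
PUSH -1 : -3 -1
DIV     : 3
DUP     : 3 3
NEG     : 3 -3
MUL     : -9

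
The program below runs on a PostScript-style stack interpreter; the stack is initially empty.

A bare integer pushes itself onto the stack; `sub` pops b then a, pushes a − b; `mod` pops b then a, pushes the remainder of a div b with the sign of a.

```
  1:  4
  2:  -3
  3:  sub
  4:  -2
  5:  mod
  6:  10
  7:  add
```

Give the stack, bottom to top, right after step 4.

4   → 4
-3  → 4 -3
sub → 7
-2  → 7 -2

[7, -2]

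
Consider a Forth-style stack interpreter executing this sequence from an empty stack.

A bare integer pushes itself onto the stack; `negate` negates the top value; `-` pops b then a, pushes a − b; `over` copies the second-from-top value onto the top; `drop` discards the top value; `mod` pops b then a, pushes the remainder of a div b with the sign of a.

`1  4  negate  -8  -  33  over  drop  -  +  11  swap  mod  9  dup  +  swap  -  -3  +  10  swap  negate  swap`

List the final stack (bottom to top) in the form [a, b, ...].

1      → [1]
4      → [1, 4]
negate → [1, -4]
-8     → [1, -4, -8]
-      → [1, 4]
33     → [1, 4, 33]
over   → [1, 4, 33, 4]
drop   → [1, 4, 33]
-      → [1, -29]
+      → [-28]
11     → [-28, 11]
swap   → [11, -28]
mod    → [11]
9      → [11, 9]
dup    → [11, 9, 9]
+      → [11, 18]
swap   → [18, 11]
-      → [7]
-3     → [7, -3]
+      → [4]
10     → [4, 10]
swap   → [10, 4]
negate → [10, -4]
swap   → [-4, 10]

[-4, 10]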